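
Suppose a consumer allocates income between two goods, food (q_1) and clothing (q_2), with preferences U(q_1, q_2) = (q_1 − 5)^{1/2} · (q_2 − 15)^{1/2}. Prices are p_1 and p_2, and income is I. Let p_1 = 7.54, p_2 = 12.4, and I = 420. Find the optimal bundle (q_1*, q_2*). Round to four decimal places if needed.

q_1* = 18.0172, q_2* = 22.9153

MRS = (q_2−15)/(q_1−5). Tangency with p_1/p_2 gives q_2−15 = (p_1/p_2)·(q_1−5).
After buying the subsistence bundle (5, 15), a share 0.5 of the remaining income goes to q_1: q_1* = 5 + 0.5·(I − 5p_1 − 15p_2)/p_1.
Discretionary income = 420 − 5·7.54 − 15·12.4 = 196.3; q_1* = 5 + 0.5·196.3/7.54 = 18.0172; q_2* = 15 + 0.5·196.3/12.4 = 22.9153.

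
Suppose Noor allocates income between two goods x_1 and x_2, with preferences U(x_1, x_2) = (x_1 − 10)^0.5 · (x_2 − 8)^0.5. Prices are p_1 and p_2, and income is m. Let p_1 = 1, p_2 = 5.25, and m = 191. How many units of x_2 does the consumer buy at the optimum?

Let x_1' = x_1−10, x_2' = x_2−8. MRS = x_2'/x_1' = p_1/p_2.
Substituting into the budget: x_1* = 10 + 0.5·(m − 10·p_1 − 8·p_2)/p_1, and x_2* = 8 + 0.5·(…)/p_2.
Discretionary income = 191 − 10·1 − 8·5.25 = 139; x_2* = 8 + 0.5·139/5.25 = 21.2381.

x_2* = 21.2381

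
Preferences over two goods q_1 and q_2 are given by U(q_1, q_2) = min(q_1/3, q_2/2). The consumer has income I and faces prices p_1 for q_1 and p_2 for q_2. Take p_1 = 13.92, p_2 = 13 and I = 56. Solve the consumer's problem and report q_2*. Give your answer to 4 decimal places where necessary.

q_2* = 1.6529

With perfect complements, no substitution: consume in ratio q_1:q_2 = 3:2.
Budget: p_1·q_1 + p_2·(2/3)·q_1 = I, so (3·p_1 + 2·p_2)·q_1 = 3·I.
Demand: q_1*(p_1,p_2,I) = 3·I/(3·p_1 + 2·p_2), q_2* = 2·I/(3·p_1 + 2·p_2).
Here 3·13.92 + 2·13 = 67.76, giving q_2* = 1.6529.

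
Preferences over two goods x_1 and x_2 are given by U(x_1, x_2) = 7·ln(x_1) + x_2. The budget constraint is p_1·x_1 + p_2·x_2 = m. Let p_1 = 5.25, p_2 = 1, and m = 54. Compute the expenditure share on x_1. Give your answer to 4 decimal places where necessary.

So x_1*(p_1,p_2) = 7·p_2/p_1, independent of income; and x_2* = (m − 7·p_2)/p_2.
At the given prices: x_1* = 7·1/5.25 = 1.3333, and x_2* = 47.
Expenditure on x_1: 5.25·1.3333 = 7; share = 0.1296.

share on x_1 = 0.1296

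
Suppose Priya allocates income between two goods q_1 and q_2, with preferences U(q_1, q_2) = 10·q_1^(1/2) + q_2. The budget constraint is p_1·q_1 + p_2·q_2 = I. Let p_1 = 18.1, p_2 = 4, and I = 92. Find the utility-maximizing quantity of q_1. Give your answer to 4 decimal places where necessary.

q_1* = 1.221

Thus q_1* = (5·p_2/p_1)² — independent of I — with the rest of income spent on q_2.
Plugging in: q_1* = (5·4/18.1)² = 1.221.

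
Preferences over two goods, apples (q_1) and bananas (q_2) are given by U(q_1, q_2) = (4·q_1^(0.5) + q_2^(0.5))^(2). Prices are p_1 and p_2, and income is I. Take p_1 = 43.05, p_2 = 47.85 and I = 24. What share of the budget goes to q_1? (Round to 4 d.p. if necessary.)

MU_q_1 ∝ 4·q_1^(-0.5), MU_q_2 ∝ q_2^(-0.5), so MRS = 4·(q_2/q_1)^(0.5) = p_1/p_2.
Solve for the ratio: q_2/q_1 = [(1/4)·p_1/p_2]^(2).
Substitute q_2 = (q_2/q_1)·q_1 into the budget: q_1* = I/(p_1 + p_2·(q_2/q_1)).
Numerically q_2/q_1 = 0.05059, so q_1* = 24/(43.05 + 47.85·0.05059) = 0.5278 and q_2* = 0.05059·0.5278 = 0.0267.
Expenditure on q_1: 43.05·0.5278 = 22.7223; share = 0.9468.

share on q_1 = 0.9468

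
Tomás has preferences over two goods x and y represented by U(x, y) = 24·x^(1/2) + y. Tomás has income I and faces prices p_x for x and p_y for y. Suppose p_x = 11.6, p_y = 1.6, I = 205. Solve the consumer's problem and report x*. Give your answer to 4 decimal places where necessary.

x* = 2.7396

Utility is quasi-linear in y; the FOC for x is 12/√x = p_x/p_y.
Thus x* = (12·p_y/p_x)² — independent of I — with the rest of income spent on y.
Plugging in: x* = (12·1.6/11.6)² = 2.7396.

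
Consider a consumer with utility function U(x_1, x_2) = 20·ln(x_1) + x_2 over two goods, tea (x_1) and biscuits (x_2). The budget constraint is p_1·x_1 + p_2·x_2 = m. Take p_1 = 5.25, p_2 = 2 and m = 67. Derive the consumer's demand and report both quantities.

MU_x_1 = 20/x_1, MU_x_2 = 1. Tangency: 20/x_1 = p_1/p_2.
So x_1*(p_1,p_2) = 20·p_2/p_1, independent of income; and x_2* = (m − 20·p_2)/p_2.
At the given prices: x_1* = 20·2/5.25 = 7.619, and x_2* = 13.5.

x_1* = 7.619, x_2* = 13.5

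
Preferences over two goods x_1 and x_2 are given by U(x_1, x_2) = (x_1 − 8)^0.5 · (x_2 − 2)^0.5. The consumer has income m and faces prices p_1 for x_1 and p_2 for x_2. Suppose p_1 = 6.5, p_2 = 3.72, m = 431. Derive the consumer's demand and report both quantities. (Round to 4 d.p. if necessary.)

MRS = (x_2−2)/(x_1−8). Tangency with p_1/p_2 gives x_2−2 = (p_1/p_2)·(x_1−8).
Substituting into the budget: x_1* = 8 + 0.5·(m − 8·p_1 − 2·p_2)/p_1, and x_2* = 2 + 0.5·(…)/p_2.
Discretionary income = 431 − 8·6.5 − 2·3.72 = 371.56; x_1* = 8 + 0.5·371.56/6.5 = 36.5815; x_2* = 2 + 0.5·371.56/3.72 = 51.9409.

x_1* = 36.5815, x_2* = 51.9409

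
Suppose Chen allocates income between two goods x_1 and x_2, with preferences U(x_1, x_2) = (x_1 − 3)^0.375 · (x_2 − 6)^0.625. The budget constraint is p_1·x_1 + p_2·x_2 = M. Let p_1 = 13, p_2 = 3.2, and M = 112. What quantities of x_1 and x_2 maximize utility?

x_1* = 4.5519, x_2* = 16.5078

Substituting into the budget: x_1* = 3 + 0.375·(M − 3·p_1 − 6·p_2)/p_1, and x_2* = 6 + 0.625·(…)/p_2.
Discretionary income = 112 − 3·13 − 6·3.2 = 53.8; x_1* = 3 + 0.375·53.8/13 = 4.5519; x_2* = 6 + 0.625·53.8/3.2 = 16.5078.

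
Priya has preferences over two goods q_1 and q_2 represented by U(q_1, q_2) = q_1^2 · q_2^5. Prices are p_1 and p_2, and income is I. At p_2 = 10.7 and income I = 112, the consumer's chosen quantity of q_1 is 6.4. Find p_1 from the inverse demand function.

p_1 = 5

The MRS is (2/5)·q_2/q_1. Set MRS = p_1/p_2.
So 2·p_2·q_2 = 5·p_1·q_1; combined with the budget, a share 2/7 of income goes to q_1.
Demand: q_1*(p_1,p_2,I) = 2/7·I/p_1 and q_2* = 5/7·I/p_2.
Set q_1* = 6.4 in the demand function and solve for p_1: p_1 = 5.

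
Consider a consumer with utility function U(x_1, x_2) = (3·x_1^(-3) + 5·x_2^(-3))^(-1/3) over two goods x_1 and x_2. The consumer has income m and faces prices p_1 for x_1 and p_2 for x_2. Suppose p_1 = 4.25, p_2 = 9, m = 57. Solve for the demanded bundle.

x_1* = 4.4787, x_2* = 4.2184

Substitute x_2 = (x_2/x_1)·x_1 into the budget: x_1* = m/(p_1 + p_2·(x_2/x_1)).
Numerically x_2/x_1 = 0.941887, so x_1* = 57/(4.25 + 9·0.941887) = 4.4787 and x_2* = 0.941887·4.4787 = 4.2184.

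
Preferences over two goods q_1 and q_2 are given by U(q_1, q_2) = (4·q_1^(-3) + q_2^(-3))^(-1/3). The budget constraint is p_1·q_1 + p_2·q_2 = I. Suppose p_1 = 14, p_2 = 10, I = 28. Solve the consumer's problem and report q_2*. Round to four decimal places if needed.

q_2* = 0.9928

MU_q_1 ∝ 4·q_1^(-4), MU_q_2 ∝ q_2^(-4), so MRS = 4·(q_2/q_1)^(4) = p_1/p_2.
Hence q_2/q_1 = ((1/4)·p_1/p_2)^(1/(4)), i.e. raised to the 0.25 power.
With the ratio pinned down, the budget gives q_1* = I/(p_1 + p_2·(q_2/q_1)) and q_2* = (q_2/q_1)·q_1*.
Numerically q_2/q_1 = 0.769161, so q_1* = 28/(14 + 10·0.769161) = 1.2908 and q_2* = 0.769161·1.2908 = 0.9928.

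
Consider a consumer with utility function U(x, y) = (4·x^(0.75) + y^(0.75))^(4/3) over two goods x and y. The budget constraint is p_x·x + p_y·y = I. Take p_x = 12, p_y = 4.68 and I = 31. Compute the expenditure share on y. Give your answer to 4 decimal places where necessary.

share on y = 0.0618

From the CES first-order condition, 4·(y/x)^(0.25) = p_x/p_y.
Solve for the ratio: y/x = [(1/4)·p_x/p_y]^(4).
With the ratio pinned down, the budget gives x* = I/(p_x + p_y·(y/x)) and y* = (y/x)·x*.
Numerically y/x = 0.16885, so x* = 31/(12 + 4.68·0.16885) = 2.4237 and y* = 0.16885·2.4237 = 0.4092.
Expenditure on y: 4.68·0.4092 = 1.9153; share = 0.0618.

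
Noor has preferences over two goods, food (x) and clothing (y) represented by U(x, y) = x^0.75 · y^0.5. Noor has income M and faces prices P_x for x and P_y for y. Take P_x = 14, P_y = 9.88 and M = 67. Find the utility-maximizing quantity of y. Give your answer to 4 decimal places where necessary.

MU_x/MU_y = (0.75·y)/(0.5·x); tangency sets this equal to P_x/P_y.
Rearranging, P_y·y = (2/3)·P_x·x. Substituting into the budget gives P_x·x·(1 + (2/3)) = M.
Demand: x*(P_x,P_y,M) = 0.6·M/P_x and y* = 0.4·M/P_y.
At P_x=14, P_y=9.88, M=67: y* = 0.4·67/9.88 = 2.7126.

y* = 2.7126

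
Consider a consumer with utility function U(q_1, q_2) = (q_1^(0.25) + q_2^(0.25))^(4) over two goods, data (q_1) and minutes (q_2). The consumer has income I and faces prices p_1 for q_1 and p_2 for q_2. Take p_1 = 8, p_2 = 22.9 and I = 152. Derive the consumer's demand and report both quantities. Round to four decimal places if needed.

q_1* = 11.1483, q_2* = 2.7429

MU_q_1 ∝ q_1^(-0.75), MU_q_2 ∝ q_2^(-0.75), so MRS = (q_2/q_1)^(0.75) = p_1/p_2.
Solve for the ratio: q_2/q_1 = [p_1/p_2]^(4/3).
Substitute q_2 = (q_2/q_1)·q_1 into the budget: q_1* = I/(p_1 + p_2·(q_2/q_1)).
Numerically q_2/q_1 = 0.24604, so q_1* = 152/(8 + 22.9·0.24604) = 11.1483 and q_2* = 0.24604·11.1483 = 2.7429.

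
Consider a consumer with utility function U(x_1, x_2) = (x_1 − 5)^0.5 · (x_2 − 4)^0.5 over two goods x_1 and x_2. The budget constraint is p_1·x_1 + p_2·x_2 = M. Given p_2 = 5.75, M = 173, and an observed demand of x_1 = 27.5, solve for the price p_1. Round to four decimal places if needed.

Let x_1' = x_1−5, x_2' = x_2−4. MRS = x_2'/x_1' = p_1/p_2.
After buying the subsistence bundle (5, 4), a share 0.5 of the remaining income goes to x_1: x_1* = 5 + 0.5·(M − 5p_1 − 4p_2)/p_1.
Set x_1* = 27.5 in the demand function and solve for p_1: p_1 = 3.

p_1 = 3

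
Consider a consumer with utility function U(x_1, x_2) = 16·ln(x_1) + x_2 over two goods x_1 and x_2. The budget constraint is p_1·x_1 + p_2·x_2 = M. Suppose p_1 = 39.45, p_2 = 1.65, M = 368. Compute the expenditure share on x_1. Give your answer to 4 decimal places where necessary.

share on x_1 = 0.0717

So x_1*(p_1,p_2) = 16·p_2/p_1, independent of income; and x_2* = (M − 16·p_2)/p_2.
At the given prices: x_1* = 16·1.65/39.45 = 0.6692, and x_2* = 207.0303.
Expenditure on x_1: 39.45·0.6692 = 26.4; share = 0.0717.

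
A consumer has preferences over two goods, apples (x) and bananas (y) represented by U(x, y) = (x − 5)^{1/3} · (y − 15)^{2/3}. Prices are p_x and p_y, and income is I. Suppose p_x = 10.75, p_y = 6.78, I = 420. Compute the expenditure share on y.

share on y = 0.6621

Discretionary income = 420 − 5·10.75 − 15·6.78 = 264.55; x* = 5 + 1/3·264.55/10.75 = 13.2031; y* = 15 + 2/3·264.55/6.78 = 41.0128.
Expenditure on y: 6.78·41.0128 = 278.0667; share = 0.6621.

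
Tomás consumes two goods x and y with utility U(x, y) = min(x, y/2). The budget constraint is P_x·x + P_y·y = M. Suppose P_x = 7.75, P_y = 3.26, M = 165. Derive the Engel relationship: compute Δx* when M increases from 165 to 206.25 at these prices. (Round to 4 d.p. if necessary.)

Δx* = 2.8907

Leontief preferences: the optimum is at the kink where x/1 = y/2, i.e. y = 2·x.
Budget: P_x·x + P_y·2·x = M, so (P_x + 2·P_y)·x = M.
Demand: x*(P_x,P_y,M) = M/(P_x + 2·P_y), y* = 2·M/(P_x + 2·P_y).
Here 7.75 + 2·3.26 = 14.27, giving x* = 11.5627.
At M' = 206.25: x* = 14.4534. Change: 14.4534 − 11.5627 = 2.8907.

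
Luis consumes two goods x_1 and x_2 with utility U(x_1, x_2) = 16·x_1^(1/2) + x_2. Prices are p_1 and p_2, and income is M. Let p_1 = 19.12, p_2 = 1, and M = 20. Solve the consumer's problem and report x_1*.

x_1* = 0.1751

Set MRS = p_1/p_2: 8·x_1^(−1/2) = p_1/p_2.
Thus x_1* = (8·p_2/p_1)² — independent of M — with the rest of income spent on x_2.
Plugging in: x_1* = (8·1/19.12)² = 0.1751.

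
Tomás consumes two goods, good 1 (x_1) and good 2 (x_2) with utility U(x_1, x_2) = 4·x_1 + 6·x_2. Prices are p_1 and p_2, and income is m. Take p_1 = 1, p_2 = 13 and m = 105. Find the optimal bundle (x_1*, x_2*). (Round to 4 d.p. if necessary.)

Perfect substitutes: compare marginal utility per dollar. 4/p_1 vs 6/p_2 → 4 vs 0.4615.
x_1 gives more utility per dollar, so spend all income on x_1: x_1* = m/p_1, x_2* = 0.
Numerically: x_1* = 105, x_2* = 0.

x_1* = 105, x_2* = 0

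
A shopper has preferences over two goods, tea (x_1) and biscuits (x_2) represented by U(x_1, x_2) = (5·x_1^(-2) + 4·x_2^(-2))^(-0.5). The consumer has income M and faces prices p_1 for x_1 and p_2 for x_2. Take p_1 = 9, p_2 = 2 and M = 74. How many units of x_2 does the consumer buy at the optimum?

From the CES first-order condition, (5/4)·(x_2/x_1)^(3) = p_1/p_2.
Hence x_2/x_1 = ((4/5)·p_1/p_2)^(1/(3)), i.e. raised to the 1/3 power.
With the ratio pinned down, the budget gives x_1* = M/(p_1 + p_2·(x_2/x_1)) and x_2* = (x_2/x_1)·x_1*.
Numerically x_2/x_1 = 1.532619, so x_1* = 74/(9 + 2·1.532619) = 6.1333 and x_2* = 1.532619·6.1333 = 9.4.

x_2* = 9.4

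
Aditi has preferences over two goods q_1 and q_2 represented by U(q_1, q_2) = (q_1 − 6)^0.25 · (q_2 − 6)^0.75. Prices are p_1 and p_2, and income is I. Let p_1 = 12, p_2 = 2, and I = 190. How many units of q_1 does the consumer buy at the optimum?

This is Cobb-Douglas in (q_1−6, q_2−6): tangency gives 0.25·p_2·(q_2−6) = 0.75·p_1·(q_1−6).
After buying the subsistence bundle (6, 6), a share 0.25 of the remaining income goes to q_1: q_1* = 6 + 0.25·(I − 6p_1 − 6p_2)/p_1.
Discretionary income = 190 − 6·12 − 6·2 = 106; q_1* = 6 + 0.25·106/12 = 8.2083.

q_1* = 8.2083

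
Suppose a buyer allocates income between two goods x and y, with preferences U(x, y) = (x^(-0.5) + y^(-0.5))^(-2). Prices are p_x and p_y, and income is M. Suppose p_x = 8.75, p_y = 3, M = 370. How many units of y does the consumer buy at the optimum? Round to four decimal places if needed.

y* = 50.7802

With the ratio pinned down, the budget gives x* = M/(p_x + p_y·(y/x)) and y* = (y/x)·x*.
Numerically y/x = 2.041383, so x* = 370/(8.75 + 3·2.041383) = 24.8754 and y* = 2.041383·24.8754 = 50.7802.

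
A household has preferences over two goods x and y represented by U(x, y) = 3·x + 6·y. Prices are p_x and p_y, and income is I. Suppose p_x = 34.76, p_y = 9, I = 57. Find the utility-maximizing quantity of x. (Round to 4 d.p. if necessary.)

x* = 0

Numerically: x* = 0, y* = 6.3333.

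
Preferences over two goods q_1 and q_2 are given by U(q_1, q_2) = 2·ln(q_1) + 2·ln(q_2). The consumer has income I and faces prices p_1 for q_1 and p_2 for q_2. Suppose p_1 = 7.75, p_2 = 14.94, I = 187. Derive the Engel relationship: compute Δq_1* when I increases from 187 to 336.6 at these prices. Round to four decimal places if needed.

Δq_1* = 9.6516

The MRS is q_2/q_1. Set MRS = p_1/p_2.
So 2·p_2·q_2 = 2·p_1·q_1; combined with the budget, a share 0.5 of income goes to q_1.
Demand: q_1*(p_1,p_2,I) = 0.5·I/p_1 and q_2* = 0.5·I/p_2.
At p_1=7.75, p_2=14.94, I=187: q_1* = 0.5·187/7.75 = 12.0645.
At I' = 336.6: q_1* = 21.7161. Change: 21.7161 − 12.0645 = 9.6516.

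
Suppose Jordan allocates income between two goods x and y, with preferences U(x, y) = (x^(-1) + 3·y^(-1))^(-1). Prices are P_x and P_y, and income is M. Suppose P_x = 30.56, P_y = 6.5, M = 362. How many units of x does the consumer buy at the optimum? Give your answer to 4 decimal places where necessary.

From the CES first-order condition, (1/3)·(y/x)^(2) = P_x/P_y.
Hence y/x = (3·P_x/P_y)^(1/(2)), i.e. raised to the 0.5 power.
Substitute y = (y/x)·x into the budget: x* = M/(P_x + P_y·(y/x)).
Numerically y/x = 3.755611, so x* = 362/(30.56 + 6.5·3.755611) = 6.5852.

x* = 6.5852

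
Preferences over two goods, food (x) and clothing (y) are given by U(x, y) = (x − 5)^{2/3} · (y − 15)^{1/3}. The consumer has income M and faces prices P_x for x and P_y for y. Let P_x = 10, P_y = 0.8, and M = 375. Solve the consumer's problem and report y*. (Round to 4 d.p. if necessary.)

This is Cobb-Douglas in (x−5, y−15): tangency gives 2/3·P_y·(y−15) = 1/3·P_x·(x−5).
After buying the subsistence bundle (5, 15), a share 2/3 of the remaining income goes to x: x* = 5 + 2/3·(M − 5P_x − 15P_y)/P_x.
Discretionary income = 375 − 5·10 − 15·0.8 = 313; y* = 15 + 1/3·313/0.8 = 145.4167.

y* = 145.4167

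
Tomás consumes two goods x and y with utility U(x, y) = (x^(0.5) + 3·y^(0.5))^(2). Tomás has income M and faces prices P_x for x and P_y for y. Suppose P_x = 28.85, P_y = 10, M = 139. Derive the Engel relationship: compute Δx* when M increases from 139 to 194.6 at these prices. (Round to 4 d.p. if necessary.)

Δx* = 0.0715

Substitute y = (y/x)·x into the budget: x* = M/(P_x + P_y·(y/x)).
Numerically y/x = 74.909025, so x* = 139/(28.85 + 10·74.909025) = 0.1787.
At M' = 194.6: x* = 0.2501. Change: 0.2501 − 0.1787 = 0.0715.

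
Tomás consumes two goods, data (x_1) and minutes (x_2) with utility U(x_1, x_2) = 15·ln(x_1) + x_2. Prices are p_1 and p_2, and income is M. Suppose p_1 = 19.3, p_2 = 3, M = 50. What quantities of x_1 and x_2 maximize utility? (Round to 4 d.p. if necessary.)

MU_x_1 = 15/x_1, MU_x_2 = 1. Tangency: 15/x_1 = p_1/p_2.
So x_1*(p_1,p_2) = 15·p_2/p_1, independent of income; and x_2* = (M − 15·p_2)/p_2.
At the given prices: x_1* = 15·3/19.3 = 2.3316, and x_2* = 1.6667.

x_1* = 2.3316, x_2* = 1.6667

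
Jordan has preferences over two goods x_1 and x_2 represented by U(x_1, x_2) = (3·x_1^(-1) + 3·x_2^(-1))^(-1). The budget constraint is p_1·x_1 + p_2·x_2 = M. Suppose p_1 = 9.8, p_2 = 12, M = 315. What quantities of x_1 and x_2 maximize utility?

From the CES first-order condition, (x_2/x_1)^(2) = p_1/p_2.
Solve for the ratio: x_2/x_1 = [p_1/p_2]^(0.5).
With the ratio pinned down, the budget gives x_1* = M/(p_1 + p_2·(x_2/x_1)) and x_2* = (x_2/x_1)·x_1*.
Numerically x_2/x_1 = 0.903696, so x_1* = 315/(9.8 + 12·0.903696) = 15.2584 and x_2* = 0.903696·15.2584 = 13.789.

x_1* = 15.2584, x_2* = 13.789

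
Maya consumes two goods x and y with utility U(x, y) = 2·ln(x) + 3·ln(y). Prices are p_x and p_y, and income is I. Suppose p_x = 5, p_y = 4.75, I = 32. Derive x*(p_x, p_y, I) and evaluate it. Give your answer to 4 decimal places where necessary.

x* = 2.56

The MRS is (2/3)·y/x. Set MRS = p_x/p_y.
Rearranging, p_y·y = (3/2)·p_x·x. Substituting into the budget gives p_x·x·(1 + (3/2)) = I.
Demand: x*(p_x,p_y,I) = 0.4·I/p_x and y* = 0.6·I/p_y.
At p_x=5, p_y=4.75, I=32: x* = 0.4·32/5 = 2.56.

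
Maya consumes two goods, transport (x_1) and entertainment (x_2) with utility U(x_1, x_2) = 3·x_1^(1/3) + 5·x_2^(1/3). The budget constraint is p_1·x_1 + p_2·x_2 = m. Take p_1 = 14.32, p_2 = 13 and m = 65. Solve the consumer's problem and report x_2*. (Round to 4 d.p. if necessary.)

From the CES first-order condition, (3/5)·(x_2/x_1)^(2/3) = p_1/p_2.
Solve for the ratio: x_2/x_1 = [(5/3)·p_1/p_2]^(1.5).
With the ratio pinned down, the budget gives x_1* = m/(p_1 + p_2·(x_2/x_1)) and x_2* = (x_2/x_1)·x_1*.
Numerically x_2/x_1 = 2.487555, so x_1* = 65/(14.32 + 13·2.487555) = 1.3931 and x_2* = 2.487555·1.3931 = 3.4654.

x_2* = 3.4654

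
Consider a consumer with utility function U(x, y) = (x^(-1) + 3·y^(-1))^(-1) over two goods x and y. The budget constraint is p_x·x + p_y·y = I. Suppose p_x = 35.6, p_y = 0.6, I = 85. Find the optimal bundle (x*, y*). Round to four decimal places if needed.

x* = 1.9493, y* = 26.0071

MU_x ∝ x^(-2), MU_y ∝ 3·y^(-2), so MRS = (1/3)·(y/x)^(2) = p_x/p_y.
Solve for the ratio: y/x = [3·p_x/p_y]^(0.5).
Substitute y = (y/x)·x into the budget: x* = I/(p_x + p_y·(y/x)).
Numerically y/x = 13.341664, so x* = 85/(35.6 + 0.6·13.341664) = 1.9493 and y* = 13.341664·1.9493 = 26.0071.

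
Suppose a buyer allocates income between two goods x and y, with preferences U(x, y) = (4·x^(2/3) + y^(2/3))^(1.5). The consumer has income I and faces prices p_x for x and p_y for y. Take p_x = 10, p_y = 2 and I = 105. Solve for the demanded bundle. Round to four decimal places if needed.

x* = 7.5506, y* = 14.7472

MRS = MU_x/MU_y = 4·(y/x)^(1/3). Set equal to p_x/p_y.
Hence y/x = ((1/4)·p_x/p_y)^(1/(1/3)), i.e. raised to the 3 power.
With the ratio pinned down, the budget gives x* = I/(p_x + p_y·(y/x)) and y* = (y/x)·x*.
Numerically y/x = 1.953125, so x* = 105/(10 + 2·1.953125) = 7.5506 and y* = 1.953125·7.5506 = 14.7472.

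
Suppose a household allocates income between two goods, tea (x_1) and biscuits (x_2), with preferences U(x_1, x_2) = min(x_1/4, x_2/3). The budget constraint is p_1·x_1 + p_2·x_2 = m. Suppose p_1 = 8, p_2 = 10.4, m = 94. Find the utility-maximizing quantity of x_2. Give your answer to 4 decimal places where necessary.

Leontief preferences: the optimum is at the kink where x_1/4 = x_2/3, i.e. x_2 = (3/4)·x_1.
Budget: p_1·x_1 + p_2·(3/4)·x_1 = m, so (4·p_1 + 3·p_2)·x_1 = 4·m.
Demand: x_1*(p_1,p_2,m) = 4·m/(4·p_1 + 3·p_2), x_2* = 3·m/(4·p_1 + 3·p_2).
Here 4·8 + 3·10.4 = 63.2, giving x_2* = 4.462.

x_2* = 4.462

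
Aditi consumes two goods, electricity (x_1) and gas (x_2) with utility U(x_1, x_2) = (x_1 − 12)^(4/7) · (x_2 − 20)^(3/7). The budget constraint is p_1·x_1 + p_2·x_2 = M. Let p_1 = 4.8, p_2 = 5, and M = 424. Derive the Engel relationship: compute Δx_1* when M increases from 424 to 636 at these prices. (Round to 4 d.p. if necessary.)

Δx_1* = 25.2381

MRS = (4/3)·(x_2−20)/(x_1−12). Tangency with p_1/p_2 gives x_2−20 = (3/4)·(p_1/p_2)·(x_1−12).
Substituting into the budget: x_1* = 12 + 4/7·(M − 12·p_1 − 20·p_2)/p_1, and x_2* = 20 + 3/7·(…)/p_2.
Discretionary income = 424 − 12·4.8 − 20·5 = 266.4; x_1* = 12 + 4/7·266.4/4.8 = 43.7143.
At M' = 636: x_1* = 68.9524. Change: 68.9524 − 43.7143 = 25.2381.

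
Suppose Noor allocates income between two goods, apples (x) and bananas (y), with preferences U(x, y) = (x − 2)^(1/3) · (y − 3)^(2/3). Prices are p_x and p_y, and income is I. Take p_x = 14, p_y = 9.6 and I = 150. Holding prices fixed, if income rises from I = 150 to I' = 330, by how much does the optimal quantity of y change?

This is Cobb-Douglas in (x−2, y−3): tangency gives 1/3·p_y·(y−3) = 2/3·p_x·(x−2).
After buying the subsistence bundle (2, 3), a share 1/3 of the remaining income goes to x: x* = 2 + 1/3·(I − 2p_x − 3p_y)/p_x.
Discretionary income = 150 − 2·14 − 3·9.6 = 93.2; y* = 3 + 2/3·93.2/9.6 = 9.4722.
At I' = 330: y* = 21.9722. Change: 21.9722 − 9.4722 = 12.5.

Δy* = 12.5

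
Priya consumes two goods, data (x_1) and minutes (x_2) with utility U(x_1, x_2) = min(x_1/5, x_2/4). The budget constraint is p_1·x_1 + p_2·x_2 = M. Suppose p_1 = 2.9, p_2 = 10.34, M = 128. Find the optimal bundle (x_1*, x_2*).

Leontief preferences: the optimum is at the kink where x_1/5 = x_2/4, i.e. x_2 = (4/5)·x_1.
Budget: p_1·x_1 + p_2·(4/5)·x_1 = M, so (5·p_1 + 4·p_2)·x_1 = 5·M.
Demand: x_1*(p_1,p_2,M) = 5·M/(5·p_1 + 4·p_2), x_2* = 4·M/(5·p_1 + 4·p_2).
Here 5·2.9 + 4·10.34 = 55.86, giving x_1* = 11.4572 and x_2* = 9.1658.

x_1* = 11.4572, x_2* = 9.1658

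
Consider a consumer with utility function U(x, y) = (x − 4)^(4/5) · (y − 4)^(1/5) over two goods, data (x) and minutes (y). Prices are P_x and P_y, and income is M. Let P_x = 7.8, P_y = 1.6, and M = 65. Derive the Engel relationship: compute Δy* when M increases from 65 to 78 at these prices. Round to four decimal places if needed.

Let x' = x−4, y' = y−4. MRS = 4·y'/x' = P_x/P_y.
Substituting into the budget: x* = 4 + 0.8·(M − 4·P_x − 4·P_y)/P_x, and y* = 4 + 0.2·(…)/P_y.
Discretionary income = 65 − 4·7.8 − 4·1.6 = 27.4; y* = 4 + 0.2·27.4/1.6 = 7.425.
At M' = 78: y* = 9.05. Change: 9.05 − 7.425 = 1.625.

Δy* = 1.625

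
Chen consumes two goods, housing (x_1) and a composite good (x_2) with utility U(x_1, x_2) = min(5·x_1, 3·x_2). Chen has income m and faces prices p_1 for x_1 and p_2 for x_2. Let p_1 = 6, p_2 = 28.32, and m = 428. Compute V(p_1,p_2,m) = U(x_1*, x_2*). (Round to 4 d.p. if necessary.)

With perfect complements, no substitution: consume in ratio x_1:x_2 = 3:5.
Budget: p_1·x_1 + p_2·(5/3)·x_1 = m, so (3·p_1 + 5·p_2)·x_1 = 3·m.
Demand: x_1*(p_1,p_2,m) = 3·m/(3·p_1 + 5·p_2), x_2* = 5·m/(3·p_1 + 5·p_2).
Here 3·6 + 5·28.32 = 159.6, giving x_1* = 8.0451 and x_2* = 13.4085.
Utility at the optimum: U(8.0451, 13.4085) = 40.2256.

V = 40.2256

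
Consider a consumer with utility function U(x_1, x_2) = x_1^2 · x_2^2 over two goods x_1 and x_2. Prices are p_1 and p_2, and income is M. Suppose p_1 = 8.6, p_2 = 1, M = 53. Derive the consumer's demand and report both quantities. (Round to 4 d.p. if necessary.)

The MRS is x_2/x_1. Set MRS = p_1/p_2.
Rearranging, p_2·x_2 = p_1·x_1. Substituting into the budget gives p_1·x_1·(1 + 1) = M.
Demand: x_1*(p_1,p_2,M) = 0.5·M/p_1 and x_2* = 0.5·M/p_2.
At p_1=8.6, p_2=1, M=53: x_1* = 0.5·53/8.6 = 3.0814, x_2* = 26.5.

x_1* = 3.0814, x_2* = 26.5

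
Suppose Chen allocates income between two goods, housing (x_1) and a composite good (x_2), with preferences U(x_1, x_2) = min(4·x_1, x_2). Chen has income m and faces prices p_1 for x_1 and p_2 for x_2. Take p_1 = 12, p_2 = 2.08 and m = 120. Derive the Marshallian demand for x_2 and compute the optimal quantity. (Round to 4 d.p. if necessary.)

With perfect complements, no substitution: consume in ratio x_1:x_2 = 1:4.
Budget: p_1·x_1 + p_2·4·x_1 = m, so (p_1 + 4·p_2)·x_1 = m.
Demand: x_1*(p_1,p_2,m) = m/(p_1 + 4·p_2), x_2* = 4·m/(p_1 + 4·p_2).
Here 12 + 4·2.08 = 20.32, giving x_2* = 23.622.

x_2* = 23.622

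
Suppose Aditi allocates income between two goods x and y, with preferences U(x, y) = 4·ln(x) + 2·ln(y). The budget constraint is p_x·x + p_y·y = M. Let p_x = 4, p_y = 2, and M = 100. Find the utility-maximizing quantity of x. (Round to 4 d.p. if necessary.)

The MRS is 2·y/x. Set MRS = p_x/p_y.
Rearranging, p_y·y = (1/2)·p_x·x. Substituting into the budget gives p_x·x·(1 + (1/2)) = M.
Demand: x*(p_x,p_y,M) = 2/3·M/p_x and y* = 1/3·M/p_y.
At p_x=4, p_y=2, M=100: x* = 2/3·100/4 = 16.6667.

x* = 16.6667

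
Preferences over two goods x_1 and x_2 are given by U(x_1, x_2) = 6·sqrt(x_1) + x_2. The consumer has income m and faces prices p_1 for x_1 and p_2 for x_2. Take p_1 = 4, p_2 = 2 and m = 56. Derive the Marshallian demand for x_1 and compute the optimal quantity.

Utility is quasi-linear in x_2; the FOC for x_1 is 3/√x_1 = p_1/p_2.
Thus x_1* = (3·p_2/p_1)² — independent of m — with the rest of income spent on x_2.
Plugging in: x_1* = (3·2/4)² = 2.25.

x_1* = 2.25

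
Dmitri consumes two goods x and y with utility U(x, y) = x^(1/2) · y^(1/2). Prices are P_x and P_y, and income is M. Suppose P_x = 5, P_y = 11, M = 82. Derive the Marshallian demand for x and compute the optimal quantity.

The MRS is y/x. Set MRS = P_x/P_y.
So 0.5·P_y·y = 0.5·P_x·x; combined with the budget, a share 0.5 of income goes to x.
Demand: x*(P_x,P_y,M) = 0.5·M/P_x and y* = 0.5·M/P_y.
At P_x=5, P_y=11, M=82: x* = 0.5·82/5 = 8.2.

x* = 8.2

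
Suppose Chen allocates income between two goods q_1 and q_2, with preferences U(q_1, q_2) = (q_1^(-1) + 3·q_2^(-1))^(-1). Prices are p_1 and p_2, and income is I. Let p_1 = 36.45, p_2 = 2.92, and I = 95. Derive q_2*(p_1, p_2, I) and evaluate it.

MRS = MU_q_1/MU_q_2 = (1/3)·(q_2/q_1)^(2). Set equal to p_1/p_2.
Hence q_2/q_1 = (3·p_1/p_2)^(1/(2)), i.e. raised to the 0.5 power.
With the ratio pinned down, the budget gives q_1* = I/(p_1 + p_2·(q_2/q_1)) and q_2* = (q_2/q_1)·q_1*.
Numerically q_2/q_1 = 6.119529, so q_1* = 95/(36.45 + 2.92·6.119529) = 1.7489 and q_2* = 6.119529·1.7489 = 10.7026.

q_2* = 10.7026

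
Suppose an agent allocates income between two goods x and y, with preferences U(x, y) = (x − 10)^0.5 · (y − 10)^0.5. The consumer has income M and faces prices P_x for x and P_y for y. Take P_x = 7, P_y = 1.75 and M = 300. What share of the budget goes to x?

MRS = (y−10)/(x−10). Tangency with P_x/P_y gives y−10 = (P_x/P_y)·(x−10).
Substituting into the budget: x* = 10 + 0.5·(M − 10·P_x − 10·P_y)/P_x, and y* = 10 + 0.5·(…)/P_y.
Discretionary income = 300 − 10·7 − 10·1.75 = 212.5; x* = 10 + 0.5·212.5/7 = 25.1786; y* = 10 + 0.5·212.5/1.75 = 70.7143.
Expenditure on x: 7·25.1786 = 176.25; share = 0.5875.

share on x = 0.5875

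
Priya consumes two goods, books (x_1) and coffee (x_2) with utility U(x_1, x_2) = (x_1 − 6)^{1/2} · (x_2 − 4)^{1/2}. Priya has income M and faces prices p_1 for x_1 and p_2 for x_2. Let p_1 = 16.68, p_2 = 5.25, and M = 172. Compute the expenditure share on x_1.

This is Cobb-Douglas in (x_1−6, x_2−4): tangency gives 0.5·p_2·(x_2−4) = 0.5·p_1·(x_1−6).
After buying the subsistence bundle (6, 4), a share 0.5 of the remaining income goes to x_1: x_1* = 6 + 0.5·(M − 6p_1 − 4p_2)/p_1.
Discretionary income = 172 − 6·16.68 − 4·5.25 = 50.92; x_1* = 6 + 0.5·50.92/16.68 = 7.5264; x_2* = 4 + 0.5·50.92/5.25 = 8.8495.
Expenditure on x_1: 16.68·7.5264 = 125.54; share = 0.7299.

share on x_1 = 0.7299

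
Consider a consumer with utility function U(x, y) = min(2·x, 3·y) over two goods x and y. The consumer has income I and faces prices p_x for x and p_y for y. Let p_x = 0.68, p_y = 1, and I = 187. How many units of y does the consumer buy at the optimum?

y* = 92.5743

With perfect complements, no substitution: consume in ratio x:y = 3:2.
Budget: p_x·x + p_y·(2/3)·x = I, so (3·p_x + 2·p_y)·x = 3·I.
Demand: x*(p_x,p_y,I) = 3·I/(3·p_x + 2·p_y), y* = 2·I/(3·p_x + 2·p_y).
Here 3·0.68 + 2·1 = 4.04, giving y* = 92.5743.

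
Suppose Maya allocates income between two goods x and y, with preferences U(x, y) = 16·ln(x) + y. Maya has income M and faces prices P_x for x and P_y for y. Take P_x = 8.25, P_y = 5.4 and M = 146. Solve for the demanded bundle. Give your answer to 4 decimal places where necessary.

Set MRS = P_x/P_y: (16/x)/1 = P_x/P_y.
So x*(P_x,P_y) = 16·P_y/P_x, independent of income; and y* = (M − 16·P_y)/P_y.
At the given prices: x* = 16·5.4/8.25 = 10.4727, and y* = 11.037.

x* = 10.4727, y* = 11.037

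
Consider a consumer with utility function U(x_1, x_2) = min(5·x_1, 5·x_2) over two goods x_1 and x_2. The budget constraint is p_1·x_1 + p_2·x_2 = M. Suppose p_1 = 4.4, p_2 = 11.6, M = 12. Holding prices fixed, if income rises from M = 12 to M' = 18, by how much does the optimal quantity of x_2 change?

Δx_2* = 0.375

Leontief preferences: the optimum is at the kink where x_1/5 = x_2/5, i.e. x_2 = x_1.
Budget: p_1·x_1 + p_2·x_1 = M, so (5·p_1 + 5·p_2)·x_1 = 5·M.
Demand: x_1*(p_1,p_2,M) = 5·M/(5·p_1 + 5·p_2), x_2* = 5·M/(5·p_1 + 5·p_2).
Here 5·4.4 + 5·11.6 = 80, giving x_2* = 0.75.
At M' = 18: x_2* = 1.125. Change: 1.125 − 0.75 = 0.375.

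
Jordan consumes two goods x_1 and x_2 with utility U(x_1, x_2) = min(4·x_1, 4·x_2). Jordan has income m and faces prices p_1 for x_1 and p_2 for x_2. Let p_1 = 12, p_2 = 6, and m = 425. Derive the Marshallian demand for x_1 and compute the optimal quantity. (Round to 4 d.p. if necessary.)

x_1* = 23.6111

With perfect complements, no substitution: consume in ratio x_1:x_2 = 4:4.
Budget: p_1·x_1 + p_2·x_1 = m, so (4·p_1 + 4·p_2)·x_1 = 4·m.
Demand: x_1*(p_1,p_2,m) = 4·m/(4·p_1 + 4·p_2), x_2* = 4·m/(4·p_1 + 4·p_2).
Here 4·12 + 4·6 = 72, giving x_1* = 23.6111.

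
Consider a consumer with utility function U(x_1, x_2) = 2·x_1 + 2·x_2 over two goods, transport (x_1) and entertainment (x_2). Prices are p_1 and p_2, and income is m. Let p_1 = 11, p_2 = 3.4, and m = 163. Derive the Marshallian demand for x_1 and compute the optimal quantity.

x_1* = 0

Perfect substitutes: compare marginal utility per dollar. 2/p_1 vs 2/p_2 → 0.1818 vs 0.5882.
x_2 gives more utility per dollar, so spend all income on x_2: x_2* = m/p_2, x_1* = 0.
Numerically: x_1* = 0, x_2* = 47.9412.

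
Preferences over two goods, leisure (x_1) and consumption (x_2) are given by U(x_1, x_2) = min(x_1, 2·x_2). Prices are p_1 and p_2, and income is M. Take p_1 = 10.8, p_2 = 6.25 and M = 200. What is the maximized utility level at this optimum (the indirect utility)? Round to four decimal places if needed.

V = 14.3627

Demand: x_1*(p_1,p_2,M) = 2·M/(2·p_1 + p_2), x_2* = M/(2·p_1 + p_2).
Here 2·10.8 + 6.25 = 27.85, giving x_1* = 14.3627 and x_2* = 7.1813.
Utility at the optimum: U(14.3627, 7.1813) = 14.3627.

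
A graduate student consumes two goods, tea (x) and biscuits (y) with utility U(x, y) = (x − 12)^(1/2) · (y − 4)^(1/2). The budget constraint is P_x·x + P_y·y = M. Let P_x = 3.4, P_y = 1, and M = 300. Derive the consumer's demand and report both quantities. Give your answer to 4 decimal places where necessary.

x* = 49.5294, y* = 131.6

Let x' = x−12, y' = y−4. MRS = y'/x' = P_x/P_y.
Substituting into the budget: x* = 12 + 0.5·(M − 12·P_x − 4·P_y)/P_x, and y* = 4 + 0.5·(…)/P_y.
Discretionary income = 300 − 12·3.4 − 4·1 = 255.2; x* = 12 + 0.5·255.2/3.4 = 49.5294; y* = 4 + 0.5·255.2/1 = 131.6.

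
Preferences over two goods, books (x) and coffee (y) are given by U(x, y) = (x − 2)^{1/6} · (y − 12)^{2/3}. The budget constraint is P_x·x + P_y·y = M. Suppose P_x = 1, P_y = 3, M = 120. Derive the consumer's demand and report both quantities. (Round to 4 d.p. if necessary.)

After buying the subsistence bundle (2, 12), a share 0.2 of the remaining income goes to x: x* = 2 + 0.2·(M − 2P_x − 12P_y)/P_x.
Discretionary income = 120 − 2·1 − 12·3 = 82; x* = 2 + 0.2·82/1 = 18.4; y* = 12 + 0.8·82/3 = 33.8667.

x* = 18.4, y* = 33.8667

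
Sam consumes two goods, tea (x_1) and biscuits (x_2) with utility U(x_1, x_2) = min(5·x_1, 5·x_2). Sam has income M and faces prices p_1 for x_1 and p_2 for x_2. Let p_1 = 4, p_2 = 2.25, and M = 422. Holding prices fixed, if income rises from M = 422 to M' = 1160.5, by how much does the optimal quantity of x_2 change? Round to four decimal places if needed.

Leontief preferences: the optimum is at the kink where x_1/5 = x_2/5, i.e. x_2 = x_1.
Budget: p_1·x_1 + p_2·x_1 = M, so (5·p_1 + 5·p_2)·x_1 = 5·M.
Demand: x_1*(p_1,p_2,M) = 5·M/(5·p_1 + 5·p_2), x_2* = 5·M/(5·p_1 + 5·p_2).
Here 5·4 + 5·2.25 = 31.25, giving x_2* = 67.52.
At M' = 1160.5: x_2* = 185.68. Change: 185.68 − 67.52 = 118.16.

Δx_2* = 118.16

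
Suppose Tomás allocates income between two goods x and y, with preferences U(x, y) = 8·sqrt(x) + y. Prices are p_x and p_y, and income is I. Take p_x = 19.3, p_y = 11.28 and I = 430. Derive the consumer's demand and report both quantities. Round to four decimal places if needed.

MU_x = 4/√x, MU_y = 1. Tangency: 4/√x = p_x/p_y.
Thus x* = (4·p_y/p_x)² — independent of I — with the rest of income spent on y.
Plugging in: x* = (4·11.28/19.3)² = 5.4654, y* = 28.7693.

x* = 5.4654, y* = 28.7693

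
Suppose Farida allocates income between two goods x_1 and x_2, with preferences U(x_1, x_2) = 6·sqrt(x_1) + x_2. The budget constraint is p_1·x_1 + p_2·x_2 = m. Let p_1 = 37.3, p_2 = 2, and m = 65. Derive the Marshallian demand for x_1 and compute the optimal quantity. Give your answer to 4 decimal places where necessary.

Solve: √x_1 = 3·p_2/p_1, so x_1*(p_1,p_2) = (3·p_2/p_1)², and x_2* = (m − p_1·x_1*)/p_2.
Plugging in: x_1* = (3·2/37.3)² = 0.0259.

x_1* = 0.0259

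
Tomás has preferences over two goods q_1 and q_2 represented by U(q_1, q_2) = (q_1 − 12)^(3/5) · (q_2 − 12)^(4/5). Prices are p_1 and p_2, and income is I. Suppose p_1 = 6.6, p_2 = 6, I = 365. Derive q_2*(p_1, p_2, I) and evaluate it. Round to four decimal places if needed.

MRS = (3/4)·(q_2−12)/(q_1−12). Tangency with p_1/p_2 gives q_2−12 = (4/3)·(p_1/p_2)·(q_1−12).
After buying the subsistence bundle (12, 12), a share 3/7 of the remaining income goes to q_1: q_1* = 12 + 3/7·(I − 12p_1 − 12p_2)/p_1.
Discretionary income = 365 − 12·6.6 − 12·6 = 213.8; q_2* = 12 + 4/7·213.8/6 = 32.3619.

q_2* = 32.3619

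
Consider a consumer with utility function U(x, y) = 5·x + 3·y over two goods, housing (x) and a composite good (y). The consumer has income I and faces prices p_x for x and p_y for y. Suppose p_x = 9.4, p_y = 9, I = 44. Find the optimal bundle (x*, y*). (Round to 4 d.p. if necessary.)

x* = 4.6809, y* = 0

Perfect substitutes: compare marginal utility per dollar. 5/p_x vs 3/p_y → 0.5319 vs 0.3333.
x gives more utility per dollar, so spend all income on x: x* = I/p_x, y* = 0.
Numerically: x* = 4.6809, y* = 0.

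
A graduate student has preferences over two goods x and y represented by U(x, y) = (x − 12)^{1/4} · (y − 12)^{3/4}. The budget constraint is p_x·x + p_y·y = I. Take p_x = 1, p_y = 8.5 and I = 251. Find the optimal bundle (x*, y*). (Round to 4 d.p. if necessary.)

x* = 46.25, y* = 24.0882

Substituting into the budget: x* = 12 + 0.25·(I − 12·p_x − 12·p_y)/p_x, and y* = 12 + 0.75·(…)/p_y.
Discretionary income = 251 − 12·1 − 12·8.5 = 137; x* = 12 + 0.25·137/1 = 46.25; y* = 12 + 0.75·137/8.5 = 24.0882.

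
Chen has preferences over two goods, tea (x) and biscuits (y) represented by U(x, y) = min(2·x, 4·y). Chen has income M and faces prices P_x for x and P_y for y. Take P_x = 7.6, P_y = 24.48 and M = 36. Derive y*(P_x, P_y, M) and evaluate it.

Leontief preferences: the optimum is at the kink where x/4 = y/2, i.e. y = (1/2)·x.
Budget: P_x·x + P_y·(1/2)·x = M, so (4·P_x + 2·P_y)·x = 4·M.
Demand: x*(P_x,P_y,M) = 4·M/(4·P_x + 2·P_y), y* = 2·M/(4·P_x + 2·P_y).
Here 4·7.6 + 2·24.48 = 79.36, giving y* = 0.9073.

y* = 0.9073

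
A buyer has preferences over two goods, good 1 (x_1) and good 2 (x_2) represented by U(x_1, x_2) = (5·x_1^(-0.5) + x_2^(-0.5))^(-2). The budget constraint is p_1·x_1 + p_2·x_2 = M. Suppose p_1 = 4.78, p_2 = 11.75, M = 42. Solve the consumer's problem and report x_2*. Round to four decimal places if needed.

x_2* = 1.1288

MU_x_1 ∝ 5·x_1^(-1.5), MU_x_2 ∝ x_2^(-1.5), so MRS = 5·(x_2/x_1)^(1.5) = p_1/p_2.
Hence x_2/x_1 = ((1/5)·p_1/p_2)^(1/(1.5)), i.e. raised to the 2/3 power.
With the ratio pinned down, the budget gives x_1* = M/(p_1 + p_2·(x_2/x_1)) and x_2* = (x_2/x_1)·x_1*.
Numerically x_2/x_1 = 0.187764, so x_1* = 42/(4.78 + 11.75·0.187764) = 6.0118 and x_2* = 0.187764·6.0118 = 1.1288.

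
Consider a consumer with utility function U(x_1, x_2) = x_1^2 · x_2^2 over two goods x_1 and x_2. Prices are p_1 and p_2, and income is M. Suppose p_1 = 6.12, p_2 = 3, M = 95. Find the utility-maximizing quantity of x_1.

x_1* = 7.7614

The MRS is x_2/x_1. Set MRS = p_1/p_2.
So 2·p_2·x_2 = 2·p_1·x_1; combined with the budget, a share 0.5 of income goes to x_1.
Demand: x_1*(p_1,p_2,M) = 0.5·M/p_1 and x_2* = 0.5·M/p_2.
At p_1=6.12, p_2=3, M=95: x_1* = 0.5·95/6.12 = 7.7614.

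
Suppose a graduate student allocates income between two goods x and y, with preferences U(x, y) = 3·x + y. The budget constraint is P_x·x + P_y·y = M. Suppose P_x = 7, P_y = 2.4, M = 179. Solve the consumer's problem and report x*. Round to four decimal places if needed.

Linear utility — the consumer picks whichever good has higher MU/price: 3/7 = 0.4286 vs 1/2.4 = 0.4167.
x gives more utility per dollar, so spend all income on x: x* = M/P_x, y* = 0.
Numerically: x* = 25.5714, y* = 0.

x* = 25.5714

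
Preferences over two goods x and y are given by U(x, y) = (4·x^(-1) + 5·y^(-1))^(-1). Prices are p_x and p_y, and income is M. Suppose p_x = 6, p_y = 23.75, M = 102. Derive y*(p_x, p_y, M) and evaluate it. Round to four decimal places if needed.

y* = 2.9628

MRS = MU_x/MU_y = (4/5)·(y/x)^(2). Set equal to p_x/p_y.
Solve for the ratio: y/x = [(5/4)·p_x/p_y]^(0.5).
Substitute y = (y/x)·x into the budget: x* = M/(p_x + p_y·(y/x)).
Numerically y/x = 0.561951, so x* = 102/(6 + 23.75·0.561951) = 5.2723 and y* = 0.561951·5.2723 = 2.9628.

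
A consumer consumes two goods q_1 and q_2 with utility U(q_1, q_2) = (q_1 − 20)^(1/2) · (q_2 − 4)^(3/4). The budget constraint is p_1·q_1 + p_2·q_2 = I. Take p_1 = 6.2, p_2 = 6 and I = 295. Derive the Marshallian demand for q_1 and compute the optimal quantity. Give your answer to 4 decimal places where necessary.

q_1* = 29.4839

This is Cobb-Douglas in (q_1−20, q_2−4): tangency gives 0.5·p_2·(q_2−4) = 0.75·p_1·(q_1−20).
Substituting into the budget: q_1* = 20 + 0.4·(I − 20·p_1 − 4·p_2)/p_1, and q_2* = 4 + 0.6·(…)/p_2.
Discretionary income = 295 − 20·6.2 − 4·6 = 147; q_1* = 20 + 0.4·147/6.2 = 29.4839.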